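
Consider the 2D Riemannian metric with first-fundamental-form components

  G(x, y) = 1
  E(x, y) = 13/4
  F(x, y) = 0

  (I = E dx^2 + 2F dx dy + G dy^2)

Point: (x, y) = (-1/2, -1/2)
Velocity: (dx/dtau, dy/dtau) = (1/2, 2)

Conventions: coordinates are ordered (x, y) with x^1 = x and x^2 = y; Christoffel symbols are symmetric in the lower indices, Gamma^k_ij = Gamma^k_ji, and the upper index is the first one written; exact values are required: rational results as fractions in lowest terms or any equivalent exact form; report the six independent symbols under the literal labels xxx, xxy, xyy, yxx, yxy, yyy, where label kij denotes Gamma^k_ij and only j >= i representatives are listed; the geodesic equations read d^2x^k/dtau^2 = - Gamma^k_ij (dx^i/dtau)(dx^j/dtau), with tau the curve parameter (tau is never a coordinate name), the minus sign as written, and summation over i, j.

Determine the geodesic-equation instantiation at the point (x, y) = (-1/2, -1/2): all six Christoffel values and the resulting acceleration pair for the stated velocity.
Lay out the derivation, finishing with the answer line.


E = 13/4, F = 0, G = 1 at the point
E_x = 0, E_y = 0, F_x = 0, F_y = 0, G_x = 0, G_y = 0
EG - F^2 = 13/4;  g^inv = (4/13) * [[1, 0], [0, 13/4]]
first-kind symbols [ij,l] = (1/2)(d_i g_jl + d_j g_il - d_l g_ij): [xx,x] = E_x/2 = 0, [xx,y] = F_x - E_y/2 = 0, [xy,x] = E_y/2 = 0, [xy,y] = G_x/2 = 0, [yy,x] = F_y - G_x/2 = 0, [yy,y] = G_y/2 = 0
Gamma^x_ij = (G*[ij,x] - F*[ij,y])/(EG - F^2), Gamma^y_ij = (E*[ij,y] - F*[ij,x])/(EG - F^2)
Gamma_xxx = 0, Gamma_xxy = 0, Gamma_xyy = 0, Gamma_yxx = 0, Gamma_yxy = 0, Gamma_yyy = 0
d^2x/dtau^2 = -(Gamma_xxx*(1/2)^2 + 2*Gamma_xxy*(1/2)*(2) + Gamma_xyy*(2)^2) = 0
d^2y/dtau^2 = -(Gamma_yxx*(1/2)^2 + 2*Gamma_yxy*(1/2)*(2) + Gamma_yyy*(2)^2) = 0

Answer: Gamma_xxx = 0, Gamma_xxy = 0, Gamma_xyy = 0, Gamma_yxx = 0, Gamma_yxy = 0, Gamma_yyy = 0; accelerations (d^2x/dtau^2, d^2y/dtau^2) = (0, 0)


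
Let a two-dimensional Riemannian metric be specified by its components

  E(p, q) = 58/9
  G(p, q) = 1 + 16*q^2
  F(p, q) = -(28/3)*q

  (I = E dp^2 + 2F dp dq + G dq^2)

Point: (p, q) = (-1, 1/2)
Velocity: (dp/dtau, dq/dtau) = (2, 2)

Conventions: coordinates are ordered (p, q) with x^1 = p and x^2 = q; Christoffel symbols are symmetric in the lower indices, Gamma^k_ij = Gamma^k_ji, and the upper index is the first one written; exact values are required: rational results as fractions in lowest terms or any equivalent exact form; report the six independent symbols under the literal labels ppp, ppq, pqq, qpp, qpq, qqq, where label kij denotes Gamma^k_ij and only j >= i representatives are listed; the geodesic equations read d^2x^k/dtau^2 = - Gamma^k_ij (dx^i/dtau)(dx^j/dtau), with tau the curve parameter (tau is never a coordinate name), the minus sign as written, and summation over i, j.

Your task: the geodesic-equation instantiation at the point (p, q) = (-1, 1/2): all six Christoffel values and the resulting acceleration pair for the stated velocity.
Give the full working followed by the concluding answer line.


E = 58/9, F = -14/3, G = 5 at the point
E_p = 0, E_q = 0, F_p = 0, F_q = -28/3, G_p = 0, G_q = 16
EG - F^2 = 94/9;  g^inv = (9/94) * [[5, 14/3], [14/3, 58/9]]
first-kind symbols [ij,l] = (1/2)(d_i g_jl + d_j g_il - d_l g_ij): [pp,p] = E_p/2 = 0, [pp,q] = F_p - E_q/2 = 0, [pq,p] = E_q/2 = 0, [pq,q] = G_p/2 = 0, [qq,p] = F_q - G_p/2 = -28/3, [qq,q] = G_q/2 = 8
Gamma^p_ij = (G*[ij,p] - F*[ij,q])/(EG - F^2), Gamma^q_ij = (E*[ij,q] - F*[ij,p])/(EG - F^2)
Gamma_ppp = 0, Gamma_ppq = 0, Gamma_pqq = -42/47, Gamma_qpp = 0, Gamma_qpq = 0, Gamma_qqq = 36/47
d^2p/dtau^2 = -(Gamma_ppp*(2)^2 + 2*Gamma_ppq*(2)*(2) + Gamma_pqq*(2)^2) = 168/47
d^2q/dtau^2 = -(Gamma_qpp*(2)^2 + 2*Gamma_qpq*(2)*(2) + Gamma_qqq*(2)^2) = -144/47

Answer: Gamma_ppp = 0, Gamma_ppq = 0, Gamma_pqq = -42/47, Gamma_qpp = 0, Gamma_qpq = 0, Gamma_qqq = 36/47; accelerations (d^2p/dtau^2, d^2q/dtau^2) = (168/47, -144/47)


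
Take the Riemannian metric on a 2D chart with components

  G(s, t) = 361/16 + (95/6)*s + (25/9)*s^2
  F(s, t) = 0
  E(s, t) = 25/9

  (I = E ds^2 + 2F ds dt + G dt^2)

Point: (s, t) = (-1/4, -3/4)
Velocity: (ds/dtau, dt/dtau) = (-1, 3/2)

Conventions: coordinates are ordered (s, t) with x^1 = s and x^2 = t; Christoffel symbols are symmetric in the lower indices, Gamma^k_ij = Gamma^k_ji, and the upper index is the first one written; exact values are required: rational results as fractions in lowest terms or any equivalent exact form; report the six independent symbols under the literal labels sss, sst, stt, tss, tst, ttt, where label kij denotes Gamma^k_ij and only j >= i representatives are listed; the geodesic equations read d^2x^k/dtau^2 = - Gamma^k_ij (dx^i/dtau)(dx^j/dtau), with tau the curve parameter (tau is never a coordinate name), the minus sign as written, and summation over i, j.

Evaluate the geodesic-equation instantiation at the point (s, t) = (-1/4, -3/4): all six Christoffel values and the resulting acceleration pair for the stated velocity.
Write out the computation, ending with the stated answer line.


E = 25/9, F = 0, G = 169/9 at the point
E_s = 0, E_t = 0, F_s = 0, F_t = 0, G_s = 130/9, G_t = 0
EG - F^2 = 4225/81;  g^inv = (81/4225) * [[169/9, 0], [0, 25/9]]
first-kind symbols [ij,l] = (1/2)(d_i g_jl + d_j g_il - d_l g_ij): [ss,s] = E_s/2 = 0, [ss,t] = F_s - E_t/2 = 0, [st,s] = E_t/2 = 0, [st,t] = G_s/2 = 65/9, [tt,s] = F_t - G_s/2 = -65/9, [tt,t] = G_t/2 = 0
Gamma^s_ij = (G*[ij,s] - F*[ij,t])/(EG - F^2), Gamma^t_ij = (E*[ij,t] - F*[ij,s])/(EG - F^2)
Gamma_sss = 0, Gamma_sst = 0, Gamma_stt = -13/5, Gamma_tss = 0, Gamma_tst = 5/13, Gamma_ttt = 0
d^2s/dtau^2 = -(Gamma_sss*(-1)^2 + 2*Gamma_sst*(-1)*(3/2) + Gamma_stt*(3/2)^2) = 117/20
d^2t/dtau^2 = -(Gamma_tss*(-1)^2 + 2*Gamma_tst*(-1)*(3/2) + Gamma_ttt*(3/2)^2) = 15/13

Answer: Gamma_sss = 0, Gamma_sst = 0, Gamma_stt = -13/5, Gamma_tss = 0, Gamma_tst = 5/13, Gamma_ttt = 0; accelerations (d^2s/dtau^2, d^2t/dtau^2) = (117/20, 15/13)


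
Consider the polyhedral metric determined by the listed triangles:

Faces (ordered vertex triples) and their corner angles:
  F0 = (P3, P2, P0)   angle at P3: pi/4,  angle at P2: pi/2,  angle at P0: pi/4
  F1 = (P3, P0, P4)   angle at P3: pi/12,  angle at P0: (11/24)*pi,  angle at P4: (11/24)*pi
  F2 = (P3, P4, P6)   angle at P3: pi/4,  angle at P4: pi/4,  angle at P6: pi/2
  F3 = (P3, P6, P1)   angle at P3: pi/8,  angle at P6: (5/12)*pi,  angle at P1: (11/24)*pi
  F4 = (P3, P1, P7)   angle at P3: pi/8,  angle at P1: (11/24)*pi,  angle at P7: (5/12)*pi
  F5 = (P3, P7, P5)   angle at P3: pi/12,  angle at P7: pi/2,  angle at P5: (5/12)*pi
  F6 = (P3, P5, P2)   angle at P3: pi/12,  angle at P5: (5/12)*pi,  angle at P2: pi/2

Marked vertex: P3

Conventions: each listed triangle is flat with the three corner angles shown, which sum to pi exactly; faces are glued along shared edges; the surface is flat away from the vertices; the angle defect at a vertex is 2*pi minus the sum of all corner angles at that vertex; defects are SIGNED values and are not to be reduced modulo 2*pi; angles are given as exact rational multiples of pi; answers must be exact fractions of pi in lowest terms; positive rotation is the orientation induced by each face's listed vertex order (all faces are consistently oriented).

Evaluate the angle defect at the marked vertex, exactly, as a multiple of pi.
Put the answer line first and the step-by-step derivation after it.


Answer: defect(P3) = pi

Sum of corner angles at P3: pi
defect = 2*pi - pi


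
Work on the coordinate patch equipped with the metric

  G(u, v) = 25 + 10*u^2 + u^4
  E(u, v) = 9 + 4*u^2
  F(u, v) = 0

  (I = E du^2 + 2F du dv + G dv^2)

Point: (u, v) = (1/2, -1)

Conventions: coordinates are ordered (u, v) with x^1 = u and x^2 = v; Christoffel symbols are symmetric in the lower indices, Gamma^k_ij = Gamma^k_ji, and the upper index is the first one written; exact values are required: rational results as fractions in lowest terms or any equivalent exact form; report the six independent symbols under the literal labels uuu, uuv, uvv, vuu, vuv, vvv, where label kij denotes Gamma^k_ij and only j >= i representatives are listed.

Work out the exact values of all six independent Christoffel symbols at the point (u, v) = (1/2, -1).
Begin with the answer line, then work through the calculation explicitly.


Answer: Gamma_uuu = 1/5, Gamma_uuv = 0, Gamma_uvv = -21/40, Gamma_vuu = 0, Gamma_vuv = 4/21, Gamma_vvv = 0

E = 10, F = 0, G = 441/16 at the point
E_u = 4, E_v = 0, F_u = 0, F_v = 0, G_u = 21/2, G_v = 0
EG - F^2 = 2205/8;  g^inv = (8/2205) * [[441/16, 0], [0, 10]]
first-kind symbols [ij,l] = (1/2)(d_i g_jl + d_j g_il - d_l g_ij): [uu,u] = E_u/2 = 2, [uu,v] = F_u - E_v/2 = 0, [uv,u] = E_v/2 = 0, [uv,v] = G_u/2 = 21/4, [vv,u] = F_v - G_u/2 = -21/4, [vv,v] = G_v/2 = 0
Gamma^u_ij = (G*[ij,u] - F*[ij,v])/(EG - F^2), Gamma^v_ij = (E*[ij,v] - F*[ij,u])/(EG - F^2)


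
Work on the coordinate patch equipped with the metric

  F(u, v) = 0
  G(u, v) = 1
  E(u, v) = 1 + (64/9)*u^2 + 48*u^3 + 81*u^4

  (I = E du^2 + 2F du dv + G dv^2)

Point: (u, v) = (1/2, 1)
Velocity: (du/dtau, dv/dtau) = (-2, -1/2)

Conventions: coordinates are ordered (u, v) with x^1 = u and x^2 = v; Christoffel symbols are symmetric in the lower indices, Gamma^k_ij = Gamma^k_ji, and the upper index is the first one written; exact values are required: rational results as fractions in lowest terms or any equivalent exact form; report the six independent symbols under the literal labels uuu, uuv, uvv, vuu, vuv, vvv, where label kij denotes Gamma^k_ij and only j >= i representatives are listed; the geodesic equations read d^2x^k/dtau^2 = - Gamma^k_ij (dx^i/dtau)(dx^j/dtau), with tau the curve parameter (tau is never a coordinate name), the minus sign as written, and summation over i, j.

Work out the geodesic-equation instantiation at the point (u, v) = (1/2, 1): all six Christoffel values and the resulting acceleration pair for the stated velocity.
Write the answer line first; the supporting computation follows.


Answer: Gamma_uuu = 6020/1993, Gamma_uuv = 0, Gamma_uvv = 0, Gamma_vuu = 0, Gamma_vuv = 0, Gamma_vvv = 0; accelerations (d^2u/dtau^2, d^2v/dtau^2) = (-24080/1993, 0)

E = 1993/144, F = 0, G = 1 at the point
E_u = 1505/18, E_v = 0, F_u = 0, F_v = 0, G_u = 0, G_v = 0
EG - F^2 = 1993/144;  g^inv = (144/1993) * [[1, 0], [0, 1993/144]]
first-kind symbols [ij,l] = (1/2)(d_i g_jl + d_j g_il - d_l g_ij): [uu,u] = E_u/2 = 1505/36, [uu,v] = F_u - E_v/2 = 0, [uv,u] = E_v/2 = 0, [uv,v] = G_u/2 = 0, [vv,u] = F_v - G_u/2 = 0, [vv,v] = G_v/2 = 0
Gamma^u_ij = (G*[ij,u] - F*[ij,v])/(EG - F^2), Gamma^v_ij = (E*[ij,v] - F*[ij,u])/(EG - F^2)
Gamma_uuu = 6020/1993, Gamma_uuv = 0, Gamma_uvv = 0, Gamma_vuu = 0, Gamma_vuv = 0, Gamma_vvv = 0
d^2u/dtau^2 = -(Gamma_uuu*(-2)^2 + 2*Gamma_uuv*(-2)*(-1/2) + Gamma_uvv*(-1/2)^2) = -24080/1993
d^2v/dtau^2 = -(Gamma_vuu*(-2)^2 + 2*Gamma_vuv*(-2)*(-1/2) + Gamma_vvv*(-1/2)^2) = 0


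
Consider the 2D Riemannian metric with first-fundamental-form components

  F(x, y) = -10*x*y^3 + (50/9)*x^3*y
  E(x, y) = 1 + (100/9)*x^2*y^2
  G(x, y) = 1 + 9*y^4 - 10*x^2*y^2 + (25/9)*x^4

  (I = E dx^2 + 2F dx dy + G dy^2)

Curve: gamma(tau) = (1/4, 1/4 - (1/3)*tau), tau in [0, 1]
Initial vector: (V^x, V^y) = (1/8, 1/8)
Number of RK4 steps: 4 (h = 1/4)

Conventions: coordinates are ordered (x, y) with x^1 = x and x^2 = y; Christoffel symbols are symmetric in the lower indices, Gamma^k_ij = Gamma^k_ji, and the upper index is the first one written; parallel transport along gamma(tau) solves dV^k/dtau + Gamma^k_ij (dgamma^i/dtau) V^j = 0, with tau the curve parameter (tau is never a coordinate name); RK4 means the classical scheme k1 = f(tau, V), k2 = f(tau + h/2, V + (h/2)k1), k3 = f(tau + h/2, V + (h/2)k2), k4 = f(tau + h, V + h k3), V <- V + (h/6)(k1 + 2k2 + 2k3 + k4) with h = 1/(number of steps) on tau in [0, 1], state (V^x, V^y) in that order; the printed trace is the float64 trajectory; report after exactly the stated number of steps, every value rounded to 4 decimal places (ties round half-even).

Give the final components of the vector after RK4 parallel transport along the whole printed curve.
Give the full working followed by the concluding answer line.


gamma'(tau) = (0, -1/3); f(tau, V)^k = -Gamma^k_ij(gamma(tau)) gamma'^i(tau) V^j; h = 1/4; intermediate values shown to 6 dp
curve data and Christoffel symbols at the stage parameters:
  tau = 0.000000: gamma = (0.250000, 0.250000), gamma' = (0.000000, -0.333333); Gamma_xxx = 0.165289, Gamma_xxy = 0.165289, Gamma_xyy = -0.297521, Gamma_yxx = -0.066116, Gamma_yxy = -0.066116, Gamma_yyy = 0.119008
  tau = 0.125000: gamma = (0.250000, 0.208333), gamma' = (0.000000, -0.333333); Gamma_xxx = 0.116959, Gamma_xxy = 0.140350, Gamma_xyy = -0.210526, Gamma_yxx = -0.017544, Gamma_yxy = -0.021053, Gamma_yyy = 0.031579
  tau = 0.250000: gamma = (0.250000, 0.166667), gamma' = (0.000000, -0.333333); Gamma_xxx = 0.075668, Gamma_xxy = 0.113502, Gamma_xyy = -0.136202, Gamma_yxx = 0.011350, Gamma_yxy = 0.017025, Gamma_yyy = -0.020430
  tau = 0.375000: gamma = (0.250000, 0.125000), gamma' = (0.000000, -0.333333); Gamma_xxx = 0.042798, Gamma_xxy = 0.085596, Gamma_xyy = -0.077036, Gamma_yxx = 0.023539, Gamma_yxy = 0.047078, Gamma_yyy = -0.042370
  tau = 0.500000: gamma = (0.250000, 0.083333), gamma' = (0.000000, -0.333333); Gamma_xxx = 0.019066, Gamma_xxy = 0.057197, Gamma_xyy = -0.034318, Gamma_yxx = 0.022879, Gamma_yxy = 0.068637, Gamma_yyy = -0.041182
  tau = 0.625000: gamma = (0.250000, 0.041667), gamma' = (0.000000, -0.333333); Gamma_xxx = 0.004770, Gamma_xxy = 0.028620, Gamma_xyy = -0.008586, Gamma_yxx = 0.013595, Gamma_yxy = 0.081568, Gamma_yyy = -0.024470
  tau = 0.750000: gamma = (0.250000, 0.000000), gamma' = (0.000000, -0.333333); Gamma_xxx = 0.000000, Gamma_xxy = 0.000000, Gamma_xyy = 0.000000, Gamma_yxx = 0.000000, Gamma_yxy = 0.085874, Gamma_yyy = 0.000000
  tau = 0.875000: gamma = (0.250000, -0.041667), gamma' = (0.000000, -0.333333); Gamma_xxx = 0.004770, Gamma_xxy = -0.028620, Gamma_xyy = -0.008586, Gamma_yxx = -0.013595, Gamma_yxy = 0.081568, Gamma_yyy = 0.024470
  tau = 1.000000: gamma = (0.250000, -0.083333), gamma' = (0.000000, -0.333333); Gamma_xxx = 0.019066, Gamma_xxy = -0.057197, Gamma_xyy = -0.034318, Gamma_yxx = -0.022879, Gamma_yxy = 0.068637, Gamma_yyy = 0.041182
step 0: V^x = 0.1250, V^y = 0.1250
step 1: k1 = (-0.005510, 0.002204), k2 = (-0.002976, 0.000446), k3 = (-0.002945, 0.000442), k4 = (-0.000979, -0.000147); V <- V + (h/6)(k1 + 2k2 + 2k3 + k4): V^x = 0.1242, V^y = 0.1252
step 2: k1 = (-0.000982, -0.000147), k2 = (0.000328, 0.000180), k3 = (0.000331, 0.000182), k4 = (0.000938, 0.001126); V <- V + (h/6)(k1 + 2k2 + 2k3 + k4): V^x = 0.1243, V^y = 0.1252
step 3: k1 = (0.000937, 0.001125), k2 = (0.000828, 0.002360), k3 = (0.000827, 0.002358), k4 = (0.000000, 0.003564); V <- V + (h/6)(k1 + 2k2 + 2k3 + k4): V^x = 0.1245, V^y = 0.1258
step 4: k1 = (0.000000, 0.003563), k2 = (-0.001549, 0.004414), k3 = (-0.001547, 0.004410), k4 = (-0.003818, 0.004581); V <- V + (h/6)(k1 + 2k2 + 2k3 + k4): V^x = 0.1240, V^y = 0.1269

Answer: V^x = 0.1240, V^y = 0.1269


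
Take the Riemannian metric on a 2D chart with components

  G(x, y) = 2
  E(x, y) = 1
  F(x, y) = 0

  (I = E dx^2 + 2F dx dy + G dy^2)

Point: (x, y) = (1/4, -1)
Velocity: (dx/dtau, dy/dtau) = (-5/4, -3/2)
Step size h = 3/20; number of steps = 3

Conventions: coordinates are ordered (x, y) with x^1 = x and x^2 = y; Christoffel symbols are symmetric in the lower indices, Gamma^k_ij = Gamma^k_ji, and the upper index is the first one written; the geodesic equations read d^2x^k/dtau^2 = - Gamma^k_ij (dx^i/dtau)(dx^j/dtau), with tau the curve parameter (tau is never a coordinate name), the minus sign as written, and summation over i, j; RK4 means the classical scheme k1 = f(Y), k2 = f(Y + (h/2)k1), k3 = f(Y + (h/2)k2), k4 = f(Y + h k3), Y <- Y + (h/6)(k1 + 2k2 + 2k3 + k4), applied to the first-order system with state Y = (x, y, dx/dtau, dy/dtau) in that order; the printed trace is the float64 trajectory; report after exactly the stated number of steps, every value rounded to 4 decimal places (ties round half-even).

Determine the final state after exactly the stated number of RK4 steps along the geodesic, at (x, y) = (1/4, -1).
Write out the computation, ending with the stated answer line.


f(Y) = (dx/dtau, dy/dtau, -Gamma^x_ij Y'^i Y'^j, -Gamma^y_ij Y'^i Y'^j) with the Gammas evaluated at the stage position; h = 0.150000; intermediate values shown to 6 dp
step 0: x = 0.2500, y = -1.0000, dx/dtau = -1.2500, dy/dtau = -1.5000
step 1:
  k1: at (x, y) = (0.250000, -1.000000), (dx/dtau, dy/dtau) = (-1.250000, -1.500000); Gamma_xxx = 0.000000, Gamma_xxy = 0.000000, Gamma_xyy = 0.000000, Gamma_yxx = 0.000000, Gamma_yxy = 0.000000, Gamma_yyy = 0.000000; k1 = (-1.250000, -1.500000, 0.000000, 0.000000)
  k2: at (x, y) = (0.156250, -1.112500), (dx/dtau, dy/dtau) = (-1.250000, -1.500000); Gamma_xxx = 0.000000, Gamma_xxy = 0.000000, Gamma_xyy = 0.000000, Gamma_yxx = 0.000000, Gamma_yxy = 0.000000, Gamma_yyy = 0.000000; k2 = (-1.250000, -1.500000, 0.000000, 0.000000)
  k3: at (x, y) = (0.156250, -1.112500), (dx/dtau, dy/dtau) = (-1.250000, -1.500000); Gamma_xxx = 0.000000, Gamma_xxy = 0.000000, Gamma_xyy = 0.000000, Gamma_yxx = 0.000000, Gamma_yxy = 0.000000, Gamma_yyy = 0.000000; k3 = (-1.250000, -1.500000, 0.000000, 0.000000)
  k4: at (x, y) = (0.062500, -1.225000), (dx/dtau, dy/dtau) = (-1.250000, -1.500000); Gamma_xxx = 0.000000, Gamma_xxy = 0.000000, Gamma_xyy = 0.000000, Gamma_yxx = 0.000000, Gamma_yxy = 0.000000, Gamma_yyy = 0.000000; k4 = (-1.250000, -1.500000, 0.000000, 0.000000)
  Y <- Y + (h/6)(k1 + 2k2 + 2k3 + k4): x = 0.0625, y = -1.2250, dx/dtau = -1.2500, dy/dtau = -1.5000
step 2:
  k1: at (x, y) = (0.062500, -1.225000), (dx/dtau, dy/dtau) = (-1.250000, -1.500000); Gamma_xxx = 0.000000, Gamma_xxy = 0.000000, Gamma_xyy = 0.000000, Gamma_yxx = 0.000000, Gamma_yxy = 0.000000, Gamma_yyy = 0.000000; k1 = (-1.250000, -1.500000, 0.000000, 0.000000)
  k2: at (x, y) = (-0.031250, -1.337500), (dx/dtau, dy/dtau) = (-1.250000, -1.500000); Gamma_xxx = 0.000000, Gamma_xxy = 0.000000, Gamma_xyy = 0.000000, Gamma_yxx = 0.000000, Gamma_yxy = 0.000000, Gamma_yyy = 0.000000; k2 = (-1.250000, -1.500000, 0.000000, 0.000000)
  k3: at (x, y) = (-0.031250, -1.337500), (dx/dtau, dy/dtau) = (-1.250000, -1.500000); Gamma_xxx = 0.000000, Gamma_xxy = 0.000000, Gamma_xyy = 0.000000, Gamma_yxx = 0.000000, Gamma_yxy = 0.000000, Gamma_yyy = 0.000000; k3 = (-1.250000, -1.500000, 0.000000, 0.000000)
  k4: at (x, y) = (-0.125000, -1.450000), (dx/dtau, dy/dtau) = (-1.250000, -1.500000); Gamma_xxx = 0.000000, Gamma_xxy = 0.000000, Gamma_xyy = 0.000000, Gamma_yxx = 0.000000, Gamma_yxy = 0.000000, Gamma_yyy = 0.000000; k4 = (-1.250000, -1.500000, 0.000000, 0.000000)
  Y <- Y + (h/6)(k1 + 2k2 + 2k3 + k4): x = -0.1250, y = -1.4500, dx/dtau = -1.2500, dy/dtau = -1.5000
step 3:
  k1: at (x, y) = (-0.125000, -1.450000), (dx/dtau, dy/dtau) = (-1.250000, -1.500000); Gamma_xxx = 0.000000, Gamma_xxy = 0.000000, Gamma_xyy = 0.000000, Gamma_yxx = 0.000000, Gamma_yxy = 0.000000, Gamma_yyy = 0.000000; k1 = (-1.250000, -1.500000, 0.000000, 0.000000)
  k2: at (x, y) = (-0.218750, -1.562500), (dx/dtau, dy/dtau) = (-1.250000, -1.500000); Gamma_xxx = 0.000000, Gamma_xxy = 0.000000, Gamma_xyy = 0.000000, Gamma_yxx = 0.000000, Gamma_yxy = 0.000000, Gamma_yyy = 0.000000; k2 = (-1.250000, -1.500000, 0.000000, 0.000000)
  k3: at (x, y) = (-0.218750, -1.562500), (dx/dtau, dy/dtau) = (-1.250000, -1.500000); Gamma_xxx = 0.000000, Gamma_xxy = 0.000000, Gamma_xyy = 0.000000, Gamma_yxx = 0.000000, Gamma_yxy = 0.000000, Gamma_yyy = 0.000000; k3 = (-1.250000, -1.500000, 0.000000, 0.000000)
  k4: at (x, y) = (-0.312500, -1.675000), (dx/dtau, dy/dtau) = (-1.250000, -1.500000); Gamma_xxx = 0.000000, Gamma_xxy = 0.000000, Gamma_xyy = 0.000000, Gamma_yxx = 0.000000, Gamma_yxy = 0.000000, Gamma_yyy = 0.000000; k4 = (-1.250000, -1.500000, 0.000000, 0.000000)
  Y <- Y + (h/6)(k1 + 2k2 + 2k3 + k4): x = -0.3125, y = -1.6750, dx/dtau = -1.2500, dy/dtau = -1.5000

Answer: x = -0.3125, y = -1.6750, dx/dtau = -1.2500, dy/dtau = -1.5000


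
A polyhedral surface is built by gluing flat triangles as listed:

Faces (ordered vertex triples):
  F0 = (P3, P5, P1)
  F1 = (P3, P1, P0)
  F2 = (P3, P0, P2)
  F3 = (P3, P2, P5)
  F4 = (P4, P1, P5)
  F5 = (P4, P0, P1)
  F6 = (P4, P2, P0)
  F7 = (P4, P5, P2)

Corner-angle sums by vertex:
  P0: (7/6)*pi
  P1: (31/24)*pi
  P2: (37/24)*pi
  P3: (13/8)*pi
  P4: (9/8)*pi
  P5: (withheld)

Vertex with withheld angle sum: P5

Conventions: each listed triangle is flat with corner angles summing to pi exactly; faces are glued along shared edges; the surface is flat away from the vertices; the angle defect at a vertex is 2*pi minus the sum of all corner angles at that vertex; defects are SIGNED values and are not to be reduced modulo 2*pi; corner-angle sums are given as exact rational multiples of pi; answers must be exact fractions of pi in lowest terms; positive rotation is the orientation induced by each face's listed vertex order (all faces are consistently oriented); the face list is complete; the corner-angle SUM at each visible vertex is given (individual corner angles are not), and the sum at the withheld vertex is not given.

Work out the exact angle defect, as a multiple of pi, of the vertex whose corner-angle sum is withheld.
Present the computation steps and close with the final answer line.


V = 6, E = 12, F = 8; chi = V - E + F = 2
Gauss-Bonnet: total defect = 2*pi*chi = 4*pi; visible defects sum to (13/4)*pi

Answer: defect(P5) = (3/4)*pi


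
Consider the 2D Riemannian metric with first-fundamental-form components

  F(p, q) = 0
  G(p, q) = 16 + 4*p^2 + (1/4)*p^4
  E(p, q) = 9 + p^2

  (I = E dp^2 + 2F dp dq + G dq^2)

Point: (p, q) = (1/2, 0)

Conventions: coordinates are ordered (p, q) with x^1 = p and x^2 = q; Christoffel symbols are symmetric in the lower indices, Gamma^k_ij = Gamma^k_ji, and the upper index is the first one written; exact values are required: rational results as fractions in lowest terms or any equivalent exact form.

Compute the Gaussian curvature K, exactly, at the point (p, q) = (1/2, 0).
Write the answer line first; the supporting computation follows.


Answer: K = -384/15059

E = 37/4, F = 0, G = 1089/64, EG - F^2 = 40293/256 at the point
E_p = 1, E_q = 0, F_p = 0, F_q = 0, G_p = 33/8, G_q = 0
E_qq = 0, F_pq = 0, G_pp = 35/4
The intrinsic route: Brioschi's K = (det M1 - det M2)/(EG - F^2)^2.
M1 = [[-E_qq/2 + F_pq - G_pp/2, E_p/2, F_p - E_q/2], [F_q - G_p/2, E, F], [G_q/2, F, G]] = [[-35/8, 1/2, 0], [-33/16, 37/4, 0], [0, 0, 1089/64]]; det M1 = -687159/1024
M2 = [[0, E_q/2, G_p/2], [E_q/2, E, F], [G_p/2, F, G]] = [[0, 0, 33/16], [0, 37/4, 0], [33/16, 0, 1089/64]]; det M2 = -40293/1024
det M1 - det M2 = -323433/512; K = -323433/512 / (40293/256)^2 = -384/15059


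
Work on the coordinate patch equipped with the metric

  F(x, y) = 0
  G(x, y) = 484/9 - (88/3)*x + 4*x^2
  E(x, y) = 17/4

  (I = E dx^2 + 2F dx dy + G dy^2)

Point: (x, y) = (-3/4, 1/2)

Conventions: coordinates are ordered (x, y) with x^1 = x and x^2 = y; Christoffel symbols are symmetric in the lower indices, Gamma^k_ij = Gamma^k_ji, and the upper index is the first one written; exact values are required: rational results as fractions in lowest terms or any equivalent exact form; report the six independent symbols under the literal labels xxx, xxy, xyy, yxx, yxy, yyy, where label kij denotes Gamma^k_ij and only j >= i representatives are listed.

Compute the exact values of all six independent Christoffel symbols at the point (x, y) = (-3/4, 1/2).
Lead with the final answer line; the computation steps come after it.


Answer: Gamma_xxx = 0, Gamma_xxy = 0, Gamma_xyy = 212/51, Gamma_yxx = 0, Gamma_yxy = -12/53, Gamma_yyy = 0

E = 17/4, F = 0, G = 2809/36 at the point
E_x = 0, E_y = 0, F_x = 0, F_y = 0, G_x = -106/3, G_y = 0
EG - F^2 = 47753/144;  g^inv = (144/47753) * [[2809/36, 0], [0, 17/4]]
first-kind symbols [ij,l] = (1/2)(d_i g_jl + d_j g_il - d_l g_ij): [xx,x] = E_x/2 = 0, [xx,y] = F_x - E_y/2 = 0, [xy,x] = E_y/2 = 0, [xy,y] = G_x/2 = -53/3, [yy,x] = F_y - G_x/2 = 53/3, [yy,y] = G_y/2 = 0
Gamma^x_ij = (G*[ij,x] - F*[ij,y])/(EG - F^2), Gamma^y_ij = (E*[ij,y] - F*[ij,x])/(EG - F^2)


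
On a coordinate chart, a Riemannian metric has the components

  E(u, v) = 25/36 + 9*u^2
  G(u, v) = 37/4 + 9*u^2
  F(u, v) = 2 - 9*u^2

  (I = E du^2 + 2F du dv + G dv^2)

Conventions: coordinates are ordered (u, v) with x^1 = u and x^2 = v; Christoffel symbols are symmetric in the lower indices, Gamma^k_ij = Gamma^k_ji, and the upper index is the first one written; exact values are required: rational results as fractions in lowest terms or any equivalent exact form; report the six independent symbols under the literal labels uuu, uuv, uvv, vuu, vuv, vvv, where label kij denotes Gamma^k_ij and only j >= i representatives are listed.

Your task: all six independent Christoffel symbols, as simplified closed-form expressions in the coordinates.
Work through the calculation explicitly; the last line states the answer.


E = 25/36 + 9*u^2; F = 2 - 9*u^2; G = 37/4 + 9*u^2
Gamma^k_ij = (1/2) g^{kl} (d_i g_jl + d_j g_il - d_l g_ij), with g^inv = (1/(EG-F^2)) [[G, -F], [-F, E]]
first partials: E_u = 18*u, E_v = 0, F_u = -18*u, F_v = 0, G_u = 18*u, G_v = 0
D = EG - F^2 = 349/144 + (251/2)*u^2
expanded: Gamma^u_uu = (G E_u - 2F F_u + F E_v)/(2D), Gamma^u_uv = (G E_v - F G_u)/(2D), Gamma^u_vv = (2G F_v - G G_u - F G_v)/(2D), Gamma^v_uu = (2E F_u - E E_v - F E_u)/(2D), Gamma^v_uv = (E G_u - F E_v)/(2D), Gamma^v_vv = (E G_v - 2F F_v + F G_u)/(2D); substitute and cancel common factors

Answer: Gamma_uuu = (-11664*u^3 + 17172*u)/(18072*u^2 + 349), Gamma_uuv = (11664*u^3 - 2592*u)/(18072*u^2 + 349), Gamma_uvv = (-11664*u^3 - 11988*u)/(18072*u^2 + 349), Gamma_vuu = (-11664*u^3 - 4392*u)/(18072*u^2 + 349), Gamma_vuv = (11664*u^3 + 900*u)/(18072*u^2 + 349), Gamma_vvv = (-11664*u^3 + 2592*u)/(18072*u^2 + 349)


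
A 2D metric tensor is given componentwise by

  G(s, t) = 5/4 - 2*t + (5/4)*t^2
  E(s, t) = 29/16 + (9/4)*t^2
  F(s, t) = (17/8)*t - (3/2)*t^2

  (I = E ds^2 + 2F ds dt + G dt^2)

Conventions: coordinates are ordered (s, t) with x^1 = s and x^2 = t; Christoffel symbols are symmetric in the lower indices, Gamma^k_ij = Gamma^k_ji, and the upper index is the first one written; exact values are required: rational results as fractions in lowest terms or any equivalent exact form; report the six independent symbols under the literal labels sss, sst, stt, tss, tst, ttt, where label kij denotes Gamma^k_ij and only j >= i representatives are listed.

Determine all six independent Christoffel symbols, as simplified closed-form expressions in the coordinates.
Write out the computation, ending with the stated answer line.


E = 29/16 + (9/4)*t^2; F = (17/8)*t - (3/2)*t^2; G = 5/4 - 2*t + (5/4)*t^2
Gamma^k_ij = (1/2) g^{kl} (d_i g_jl + d_j g_il - d_l g_ij), with g^inv = (1/(EG-F^2)) [[G, -F], [-F, E]]
first partials: E_s = 0, E_t = (9/2)*t, F_s = 0, F_t = 17/8 - 3*t, G_s = 0, G_t = -2 + (5/2)*t
D = EG - F^2 = 145/64 - (29/8)*t + (9/16)*t^2 + (15/8)*t^3 + (9/16)*t^4
expanded: Gamma^s_ss = (G E_s - 2F F_s + F E_t)/(2D), Gamma^s_st = (G E_t - F G_s)/(2D), Gamma^s_tt = (2G F_t - G G_s - F G_t)/(2D), Gamma^t_ss = (2E F_s - E E_t - F E_s)/(2D), Gamma^t_st = (E G_s - F E_t)/(2D), Gamma^t_tt = (E G_t - 2F F_t + F G_s)/(2D); substitute and cancel common factors

Answer: Gamma_sss = (-216*t^3 + 306*t^2)/(36*t^4 + 120*t^3 + 36*t^2 - 232*t + 145), Gamma_sst = (180*t^3 - 288*t^2 + 180*t)/(36*t^4 + 120*t^3 + 36*t^2 - 232*t + 145), Gamma_stt = (-120*t^3 + 288*t^2 - 376*t + 170)/(36*t^4 + 120*t^3 + 36*t^2 - 232*t + 145), Gamma_tss = (-324*t^3 - 261*t)/(36*t^4 + 120*t^3 + 36*t^2 - 232*t + 145), Gamma_tst = (216*t^3 - 306*t^2)/(36*t^4 + 120*t^3 + 36*t^2 - 232*t + 145), Gamma_ttt = (-108*t^3 + 468*t^2 - 144*t - 116)/(36*t^4 + 120*t^3 + 36*t^2 - 232*t + 145)


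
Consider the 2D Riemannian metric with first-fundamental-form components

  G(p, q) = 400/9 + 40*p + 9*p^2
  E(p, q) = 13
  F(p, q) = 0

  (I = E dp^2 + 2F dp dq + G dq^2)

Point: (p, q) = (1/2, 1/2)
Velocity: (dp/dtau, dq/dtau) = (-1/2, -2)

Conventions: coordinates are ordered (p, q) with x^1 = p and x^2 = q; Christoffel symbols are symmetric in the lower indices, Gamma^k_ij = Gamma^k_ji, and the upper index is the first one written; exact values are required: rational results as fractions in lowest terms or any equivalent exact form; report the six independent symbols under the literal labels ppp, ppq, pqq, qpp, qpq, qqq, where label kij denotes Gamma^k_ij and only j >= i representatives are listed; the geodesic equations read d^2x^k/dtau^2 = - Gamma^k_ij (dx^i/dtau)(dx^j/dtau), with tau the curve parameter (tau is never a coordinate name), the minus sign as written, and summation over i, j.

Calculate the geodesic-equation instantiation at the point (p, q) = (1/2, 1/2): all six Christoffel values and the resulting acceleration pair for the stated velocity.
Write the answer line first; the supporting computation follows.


Answer: Gamma_ppp = 0, Gamma_ppq = 0, Gamma_pqq = -49/26, Gamma_qpp = 0, Gamma_qpq = 18/49, Gamma_qqq = 0; accelerations (d^2p/dtau^2, d^2q/dtau^2) = (98/13, -36/49)

E = 13, F = 0, G = 2401/36 at the point
E_p = 0, E_q = 0, F_p = 0, F_q = 0, G_p = 49, G_q = 0
EG - F^2 = 31213/36;  g^inv = (36/31213) * [[2401/36, 0], [0, 13]]
first-kind symbols [ij,l] = (1/2)(d_i g_jl + d_j g_il - d_l g_ij): [pp,p] = E_p/2 = 0, [pp,q] = F_p - E_q/2 = 0, [pq,p] = E_q/2 = 0, [pq,q] = G_p/2 = 49/2, [qq,p] = F_q - G_p/2 = -49/2, [qq,q] = G_q/2 = 0
Gamma^p_ij = (G*[ij,p] - F*[ij,q])/(EG - F^2), Gamma^q_ij = (E*[ij,q] - F*[ij,p])/(EG - F^2)
Gamma_ppp = 0, Gamma_ppq = 0, Gamma_pqq = -49/26, Gamma_qpp = 0, Gamma_qpq = 18/49, Gamma_qqq = 0
d^2p/dtau^2 = -(Gamma_ppp*(-1/2)^2 + 2*Gamma_ppq*(-1/2)*(-2) + Gamma_pqq*(-2)^2) = 98/13
d^2q/dtau^2 = -(Gamma_qpp*(-1/2)^2 + 2*Gamma_qpq*(-1/2)*(-2) + Gamma_qqq*(-2)^2) = -36/49


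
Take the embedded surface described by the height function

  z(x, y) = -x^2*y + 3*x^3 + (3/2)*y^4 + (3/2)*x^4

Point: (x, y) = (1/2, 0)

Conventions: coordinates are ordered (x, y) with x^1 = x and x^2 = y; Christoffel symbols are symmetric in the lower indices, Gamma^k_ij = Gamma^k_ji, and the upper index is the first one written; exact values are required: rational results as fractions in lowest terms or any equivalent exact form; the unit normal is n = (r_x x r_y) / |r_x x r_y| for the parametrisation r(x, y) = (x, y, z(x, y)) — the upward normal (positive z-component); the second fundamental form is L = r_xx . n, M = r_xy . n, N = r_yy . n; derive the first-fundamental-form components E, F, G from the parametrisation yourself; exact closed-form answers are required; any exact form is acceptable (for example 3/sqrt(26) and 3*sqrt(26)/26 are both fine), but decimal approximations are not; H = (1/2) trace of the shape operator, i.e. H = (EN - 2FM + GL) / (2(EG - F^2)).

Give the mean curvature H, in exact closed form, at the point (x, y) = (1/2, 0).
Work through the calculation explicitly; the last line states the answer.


z_x = 3, z_y = -1/4, z_xx = 27/2, z_xy = -1, z_yy = 0
E = 10, F = -3/4, G = 17/16; answer radicand W^2 = 161/16
unnormalised second-form numerators: l = 27/2, m = -1, n = 0; L = l/sqrt(161/16), and similarly M = m/sqrt(W^2), N = n/sqrt(W^2)
H = (E*n - 2*F*m + G*l) / (2*(EG - F^2)*sqrt(W^2)); E*n - 2*F*m + G*l = 411/32, EG - F^2 = 161/16, so H = (411/644)/sqrt(161/16)

Answer: H = 411*sqrt(161)/25921


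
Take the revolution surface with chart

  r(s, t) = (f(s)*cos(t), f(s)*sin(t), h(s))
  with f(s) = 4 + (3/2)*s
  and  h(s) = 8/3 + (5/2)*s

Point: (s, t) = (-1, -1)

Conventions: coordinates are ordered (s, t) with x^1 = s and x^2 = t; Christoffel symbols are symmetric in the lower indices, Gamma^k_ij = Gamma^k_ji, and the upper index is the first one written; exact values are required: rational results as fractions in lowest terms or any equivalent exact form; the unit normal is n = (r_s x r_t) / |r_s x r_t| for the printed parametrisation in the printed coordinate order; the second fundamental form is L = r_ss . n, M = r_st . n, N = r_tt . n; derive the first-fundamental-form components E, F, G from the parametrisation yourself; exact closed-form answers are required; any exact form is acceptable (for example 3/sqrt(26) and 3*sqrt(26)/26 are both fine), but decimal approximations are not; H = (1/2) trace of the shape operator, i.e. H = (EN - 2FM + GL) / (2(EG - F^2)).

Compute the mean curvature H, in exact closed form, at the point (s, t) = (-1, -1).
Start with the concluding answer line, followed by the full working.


Answer: H = sqrt(34)/34

f = 5/2, f' = 3/2, f'' = 0, h' = 5/2, h'' = 0
E = 17/2, F = 0, G = 25/4; answer radicand W^2 = 17/2
unnormalised second-form numerators: l = 0, m = 0, n = 25/4; L = l/sqrt(17/2), and similarly M = m/sqrt(W^2), N = n/sqrt(W^2)
H = (E*n - 2*F*m + G*l) / (2*(EG - F^2)*sqrt(W^2)); E*n - 2*F*m + G*l = 425/8, EG - F^2 = 425/8, so H = (1/2)/sqrt(17/2)


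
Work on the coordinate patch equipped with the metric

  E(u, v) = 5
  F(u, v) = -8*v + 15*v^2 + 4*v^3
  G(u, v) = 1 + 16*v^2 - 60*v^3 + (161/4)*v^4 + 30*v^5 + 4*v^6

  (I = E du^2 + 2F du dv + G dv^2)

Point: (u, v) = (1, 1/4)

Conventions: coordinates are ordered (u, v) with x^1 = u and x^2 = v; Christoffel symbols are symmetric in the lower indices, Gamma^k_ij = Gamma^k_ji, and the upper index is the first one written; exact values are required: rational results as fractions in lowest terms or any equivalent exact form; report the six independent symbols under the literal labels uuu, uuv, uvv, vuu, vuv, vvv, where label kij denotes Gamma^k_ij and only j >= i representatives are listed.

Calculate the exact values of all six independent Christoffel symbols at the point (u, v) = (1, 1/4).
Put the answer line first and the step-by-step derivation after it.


Answer: Gamma_uuu = 0, Gamma_uuv = 0, Gamma_uvv = 1/21, Gamma_vuu = 0, Gamma_vuv = 0, Gamma_vvv = -1/84

E = 5, F = -1, G = 5/4 at the point
E_u = 0, E_v = 0, F_u = 0, F_v = 1/4, G_u = 0, G_v = -1/8
EG - F^2 = 21/4;  g^inv = (4/21) * [[5/4, 1], [1, 5]]
first-kind symbols [ij,l] = (1/2)(d_i g_jl + d_j g_il - d_l g_ij): [uu,u] = E_u/2 = 0, [uu,v] = F_u - E_v/2 = 0, [uv,u] = E_v/2 = 0, [uv,v] = G_u/2 = 0, [vv,u] = F_v - G_u/2 = 1/4, [vv,v] = G_v/2 = -1/16
Gamma^u_ij = (G*[ij,u] - F*[ij,v])/(EG - F^2), Gamma^v_ij = (E*[ij,v] - F*[ij,u])/(EG - F^2)


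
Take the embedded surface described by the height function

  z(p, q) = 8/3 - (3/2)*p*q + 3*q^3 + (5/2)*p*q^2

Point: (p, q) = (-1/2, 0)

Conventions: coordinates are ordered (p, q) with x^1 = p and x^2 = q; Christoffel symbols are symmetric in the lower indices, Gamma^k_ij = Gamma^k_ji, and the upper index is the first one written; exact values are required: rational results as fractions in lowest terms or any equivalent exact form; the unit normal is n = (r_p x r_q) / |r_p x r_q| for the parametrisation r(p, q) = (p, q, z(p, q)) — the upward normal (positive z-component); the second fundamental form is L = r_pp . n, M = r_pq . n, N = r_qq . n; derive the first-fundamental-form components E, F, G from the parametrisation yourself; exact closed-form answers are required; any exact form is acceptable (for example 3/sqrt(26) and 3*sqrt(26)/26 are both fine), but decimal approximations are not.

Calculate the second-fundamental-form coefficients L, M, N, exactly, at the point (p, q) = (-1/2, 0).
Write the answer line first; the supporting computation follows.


Answer: L = 0, M = -6/5, N = -2

z_p = 0, z_q = 3/4, z_pp = 0, z_pq = -3/2, z_qq = -5/2
E = 1, F = 0, G = 25/16; answer radicand W^2 = 25/16
unnormalised second-form numerators: l = 0, m = -3/2, n = -5/2; L = l/sqrt(25/16), and similarly M = m/sqrt(W^2), N = n/sqrt(W^2)


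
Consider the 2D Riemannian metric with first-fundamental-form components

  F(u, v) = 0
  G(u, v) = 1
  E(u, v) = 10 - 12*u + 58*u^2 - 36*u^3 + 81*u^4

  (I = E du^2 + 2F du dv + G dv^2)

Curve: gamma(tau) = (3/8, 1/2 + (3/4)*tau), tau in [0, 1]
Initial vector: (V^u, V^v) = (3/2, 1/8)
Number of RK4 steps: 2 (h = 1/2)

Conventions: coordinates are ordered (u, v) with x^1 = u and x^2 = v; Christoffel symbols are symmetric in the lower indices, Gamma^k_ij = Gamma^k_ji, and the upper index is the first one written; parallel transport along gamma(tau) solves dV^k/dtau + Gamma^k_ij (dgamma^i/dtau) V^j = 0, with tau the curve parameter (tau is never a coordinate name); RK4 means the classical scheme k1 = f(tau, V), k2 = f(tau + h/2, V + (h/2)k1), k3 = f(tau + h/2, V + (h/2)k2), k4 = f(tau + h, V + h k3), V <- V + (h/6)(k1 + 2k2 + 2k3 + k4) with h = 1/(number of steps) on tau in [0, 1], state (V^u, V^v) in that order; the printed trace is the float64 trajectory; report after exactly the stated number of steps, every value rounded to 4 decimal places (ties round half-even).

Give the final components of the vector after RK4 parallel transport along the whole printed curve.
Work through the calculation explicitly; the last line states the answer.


gamma'(tau) = (0, 3/4); f(tau, V)^k = -Gamma^k_ij(gamma(tau)) gamma'^i(tau) V^j; h = 1/2; intermediate values shown to 6 dp
curve data and Christoffel symbols at the stage parameters:
  tau = 0.000000: gamma = (0.375000, 0.500000), gamma' = (0.000000, 0.750000); Gamma_uuu = 1.249977, Gamma_uuv = 0.000000, Gamma_uvv = 0.000000, Gamma_vuu = 0.000000, Gamma_vuv = 0.000000, Gamma_vvv = 0.000000
  tau = 0.250000: gamma = (0.375000, 0.687500), gamma' = (0.000000, 0.750000); Gamma_uuu = 1.249977, Gamma_uuv = 0.000000, Gamma_uvv = 0.000000, Gamma_vuu = 0.000000, Gamma_vuv = 0.000000, Gamma_vvv = 0.000000
  tau = 0.500000: gamma = (0.375000, 0.875000), gamma' = (0.000000, 0.750000); Gamma_uuu = 1.249977, Gamma_uuv = 0.000000, Gamma_uvv = 0.000000, Gamma_vuu = 0.000000, Gamma_vuv = 0.000000, Gamma_vvv = 0.000000
  tau = 0.750000: gamma = (0.375000, 1.062500), gamma' = (0.000000, 0.750000); Gamma_uuu = 1.249977, Gamma_uuv = 0.000000, Gamma_uvv = 0.000000, Gamma_vuu = 0.000000, Gamma_vuv = 0.000000, Gamma_vvv = 0.000000
  tau = 1.000000: gamma = (0.375000, 1.250000), gamma' = (0.000000, 0.750000); Gamma_uuu = 1.249977, Gamma_uuv = 0.000000, Gamma_uvv = 0.000000, Gamma_vuu = 0.000000, Gamma_vuv = 0.000000, Gamma_vvv = 0.000000
step 0: V^u = 1.5000, V^v = 0.1250
step 1: k1 = (0.000000, 0.000000), k2 = (0.000000, 0.000000), k3 = (0.000000, 0.000000), k4 = (0.000000, 0.000000); V <- V + (h/6)(k1 + 2k2 + 2k3 + k4): V^u = 1.5000, V^v = 0.1250
step 2: k1 = (0.000000, 0.000000), k2 = (0.000000, 0.000000), k3 = (0.000000, 0.000000), k4 = (0.000000, 0.000000); V <- V + (h/6)(k1 + 2k2 + 2k3 + k4): V^u = 1.5000, V^v = 0.1250

Answer: V^u = 1.5000, V^v = 0.1250


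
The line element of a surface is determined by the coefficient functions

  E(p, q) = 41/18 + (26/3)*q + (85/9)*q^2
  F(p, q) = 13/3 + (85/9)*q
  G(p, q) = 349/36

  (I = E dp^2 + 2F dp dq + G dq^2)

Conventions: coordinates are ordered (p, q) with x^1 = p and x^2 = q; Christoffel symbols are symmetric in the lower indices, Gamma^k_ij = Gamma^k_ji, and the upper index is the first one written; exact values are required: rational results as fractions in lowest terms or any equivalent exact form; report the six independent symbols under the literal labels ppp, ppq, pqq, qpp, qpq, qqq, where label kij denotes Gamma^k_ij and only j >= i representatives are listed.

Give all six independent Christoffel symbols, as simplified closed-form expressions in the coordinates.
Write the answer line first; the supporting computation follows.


Answer: Gamma_ppp = (57800*q^2 + 53040*q + 12168)/(1530*q^2 + 1404*q + 2141), Gamma_ppq = (59330*q + 27222)/(1530*q^2 + 1404*q + 2141), Gamma_pqq = 59330/(1530*q^2 + 1404*q + 2141), Gamma_qpp = (-57800*q^3 - 79560*q^2 - 38276*q - 6396)/(1530*q^2 + 1404*q + 2141), Gamma_qpq = (-57800*q^2 - 53040*q - 12168)/(1530*q^2 + 1404*q + 2141), Gamma_qqq = (-57800*q - 26520)/(1530*q^2 + 1404*q + 2141)

E = 41/18 + (26/3)*q + (85/9)*q^2; F = 13/3 + (85/9)*q; G = 349/36
Gamma^k_ij = (1/2) g^{kl} (d_i g_jl + d_j g_il - d_l g_ij), with g^inv = (1/(EG-F^2)) [[G, -F], [-F, E]]
first partials: E_p = 0, E_q = 26/3 + (170/9)*q, F_p = 0, F_q = 85/9, G_p = 0, G_q = 0
D = EG - F^2 = 2141/648 + (13/6)*q + (85/36)*q^2
expanded: Gamma^p_pp = (G E_p - 2F F_p + F E_q)/(2D), Gamma^p_pq = (G E_q - F G_p)/(2D), Gamma^p_qq = (2G F_q - G G_p - F G_q)/(2D), Gamma^q_pp = (2E F_p - E E_q - F E_p)/(2D), Gamma^q_pq = (E G_p - F E_q)/(2D), Gamma^q_qq = (E G_q - 2F F_q + F G_p)/(2D); substitute and cancel common factors
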